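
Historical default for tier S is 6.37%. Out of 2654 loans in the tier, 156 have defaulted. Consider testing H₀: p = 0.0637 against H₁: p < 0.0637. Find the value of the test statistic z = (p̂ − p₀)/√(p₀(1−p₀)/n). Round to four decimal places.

p̂ = 156/2654 ≈ 0.058779.
SE = √(p₀(1−p₀)/n) = √(0.059642/2654) = 0.004741.
z = (0.058779 − 0.0637)/0.004741 = -0.004921/0.004741 = -1.0380.
p-value = P(Z < -1.038) ≈ 0.1496.

z = -1.0380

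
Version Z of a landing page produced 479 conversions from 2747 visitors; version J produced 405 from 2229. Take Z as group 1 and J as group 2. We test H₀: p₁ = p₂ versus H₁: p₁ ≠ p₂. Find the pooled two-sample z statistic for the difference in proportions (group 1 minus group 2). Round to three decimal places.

p̂₁ = 479/2747 ≈ 0.17437, p̂₂ = 405/2229 ≈ 0.18170.
Pooled p̂ = (479+405)/(2747+2229) = 884/4976 = 0.17765.
SE = √(p̂(1−p̂)(1/n₁+1/n₂)) = √(0.17765·0.82235·0.000812665) = √(0.000118724) = 0.01090.
z = (0.17437 − 0.18170)/0.01090 = -0.00733/0.01090 = -0.672.

z = -0.672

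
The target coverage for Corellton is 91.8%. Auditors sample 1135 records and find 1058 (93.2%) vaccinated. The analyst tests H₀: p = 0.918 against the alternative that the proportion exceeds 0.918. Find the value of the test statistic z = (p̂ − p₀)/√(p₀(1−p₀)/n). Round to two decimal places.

z = 1.74

p̂ = 1058/1135 ≈ 0.93216.
Standard error under H₀: √(0.918×0.082/1135) = 0.00814.
z = (0.93216 − 0.918)/0.00814 = 0.01416/0.00814 = 1.74.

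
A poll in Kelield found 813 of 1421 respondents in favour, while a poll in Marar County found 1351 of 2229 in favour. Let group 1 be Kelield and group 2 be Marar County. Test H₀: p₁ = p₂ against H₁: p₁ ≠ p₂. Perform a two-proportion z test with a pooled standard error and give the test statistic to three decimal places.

p̂₁ = 813/1421 ≈ 0.57213, p̂₂ = 1351/2229 ≈ 0.60610.
Pooled p̂ = (813+1351)/(1421+2229) = 2164/3650 = 0.59288.
SE = √(p̂(1−p̂)(1/n₁+1/n₂)) = √(0.59288·0.40712·0.00115236) = √(0.00027815) = 0.01668.
z = (0.57213 − 0.60610)/0.01668 = -0.03397/0.01668 = -2.037.

z = -2.037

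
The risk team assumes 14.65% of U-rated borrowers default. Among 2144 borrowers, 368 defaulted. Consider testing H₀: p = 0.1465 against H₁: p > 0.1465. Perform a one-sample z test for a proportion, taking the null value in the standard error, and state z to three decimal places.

p̂ = 368/2144 = 0.171642.
Under H₀, SE = √(0.1465·0.8535/2144) = √(5.83198e-05) = 0.007637.
z = (0.171642 − 0.1465)/0.007637 = 0.025142/0.007637 = 3.292.
p-value = P(Z > 3.292) ≈ 0.0005.

z = 3.292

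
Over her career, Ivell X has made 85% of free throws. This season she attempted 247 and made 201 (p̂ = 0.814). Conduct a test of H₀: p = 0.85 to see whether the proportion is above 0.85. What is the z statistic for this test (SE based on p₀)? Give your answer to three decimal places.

p̂ = 201/247 = 0.81377.
SE = √(p₀(1−p₀)/n) = √(0.1275/247) = 0.02272.
z = (0.81377 − 0.85)/0.02272 = -0.03623/0.02272 = -1.595.
p-value = P(Z > -1.595) ≈ 0.9446.

z = -1.595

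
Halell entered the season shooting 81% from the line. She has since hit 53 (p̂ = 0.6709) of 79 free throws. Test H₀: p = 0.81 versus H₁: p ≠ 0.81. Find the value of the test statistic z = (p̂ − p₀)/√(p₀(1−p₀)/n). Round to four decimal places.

z = -3.1518

p̂ = 53/79 = 0.6708861.
SE = √(p₀(1−p₀)/n) = √(0.1539/79) = 0.0441373.
z = (0.6708861 − 0.81)/0.0441373 = -0.1391139/0.0441373 = -3.1518.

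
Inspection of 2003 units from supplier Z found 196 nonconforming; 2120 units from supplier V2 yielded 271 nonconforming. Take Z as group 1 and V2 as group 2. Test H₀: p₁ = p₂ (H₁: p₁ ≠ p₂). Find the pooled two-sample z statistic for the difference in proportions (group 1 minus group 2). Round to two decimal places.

z = -3.04

p̂₁ = 196/2003 ≈ 0.097853, p̂₂ = 271/2120 ≈ 0.127830.
Pooled p̂ = (196+271)/(2003+2120) = 467/4123 = 0.113267.
SE = √(0.100438 × 0.000970949) = 0.009875.
z = (0.097853 − 0.127830)/0.009875 = -0.029977/0.009875 = -3.04.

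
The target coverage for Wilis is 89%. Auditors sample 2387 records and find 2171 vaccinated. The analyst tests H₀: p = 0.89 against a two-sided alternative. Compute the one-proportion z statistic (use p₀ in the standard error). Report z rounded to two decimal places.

p̂ = 2171/2387 = 0.9095.
Under H₀, SE = √(0.89·0.11/2387) = √(4.10138e-05) = 0.0064.
z = (0.9095 − 0.89)/0.0064 = 0.0195/0.0064 = 3.05.

z = 3.05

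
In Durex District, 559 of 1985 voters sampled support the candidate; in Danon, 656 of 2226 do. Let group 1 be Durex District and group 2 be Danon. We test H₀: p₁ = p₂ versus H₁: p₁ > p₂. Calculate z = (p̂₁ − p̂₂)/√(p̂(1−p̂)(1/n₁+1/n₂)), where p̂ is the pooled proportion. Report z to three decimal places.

z = -0.936

p̂₁ = 559/1985 ≈ 0.28161, p̂₂ = 656/2226 ≈ 0.29470.
Pooled p̂ = (559+656)/(1985+2226) = 1215/4211 = 0.28853.
SE = √(p̂(1−p̂)(1/n₁+1/n₂)) = √(0.28853·0.71147·0.000953015) = √(0.000195635) = 0.01399.
z = (0.28161 − 0.29470)/0.01399 = -0.01309/0.01399 = -0.936.
p-value = P(Z > -0.936) ≈ 0.8253.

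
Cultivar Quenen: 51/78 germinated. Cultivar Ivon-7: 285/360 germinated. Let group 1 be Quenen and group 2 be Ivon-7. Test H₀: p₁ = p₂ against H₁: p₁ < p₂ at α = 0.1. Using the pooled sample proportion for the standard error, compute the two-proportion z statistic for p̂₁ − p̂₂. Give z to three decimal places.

z = -2.611

p̂₁ = 51/78 ≈ 0.65385, p̂₂ = 285/360 ≈ 0.79167.
Pooled p̂ = (51+285)/(78+360) = 336/438 = 0.76712.
SE = √(0.178645 × 0.0155983) = 0.05279.
z = (0.65385 − 0.79167)/0.05279 = -0.13782/0.05279 = -2.611.
p-value = P(Z < -2.611) ≈ 0.0045, so at α = 0.1 we reject H₀.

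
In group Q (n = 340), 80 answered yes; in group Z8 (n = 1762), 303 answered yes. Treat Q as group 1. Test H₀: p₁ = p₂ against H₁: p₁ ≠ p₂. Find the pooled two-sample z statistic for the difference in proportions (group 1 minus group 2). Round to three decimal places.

p̂₁ = 80/340 ≈ 0.235294, p̂₂ = 303/1762 ≈ 0.171964.
Pooled p̂ = (80+303)/(340+1762) = 383/2102 = 0.182207.
SE = √(p̂(1−p̂)(1/n₁+1/n₂)) = √(0.182207·0.817793·0.00350871) = √(0.000522826) = 0.022865.
z = (0.235294 − 0.171964)/0.022865 = 0.063330/0.022865 = 2.770.
p-value = 2·P(Z > 2.770) ≈ 0.0056.

z = 2.770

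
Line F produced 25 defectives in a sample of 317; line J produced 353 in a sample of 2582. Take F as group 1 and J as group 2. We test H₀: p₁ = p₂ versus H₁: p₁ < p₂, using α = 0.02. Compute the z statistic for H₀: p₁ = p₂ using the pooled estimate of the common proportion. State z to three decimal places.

z = -2.887

p̂₁ = 25/317 = 0.07886, p̂₂ = 353/2582 = 0.13672.
Pooled p̂ = (25+353)/(317+2582) = 378/2899 = 0.13039.
SE = √(p̂(1−p̂)(1/n₁+1/n₂)) = √(0.13039·0.86961·0.00354187) = √(0.000401607) = 0.02004.
z = (0.07886 − 0.13672)/0.02004 = -0.05786/0.02004 = -2.887.
p-value = P(Z < -2.887) ≈ 0.0019, so at α = 0.02 we reject H₀.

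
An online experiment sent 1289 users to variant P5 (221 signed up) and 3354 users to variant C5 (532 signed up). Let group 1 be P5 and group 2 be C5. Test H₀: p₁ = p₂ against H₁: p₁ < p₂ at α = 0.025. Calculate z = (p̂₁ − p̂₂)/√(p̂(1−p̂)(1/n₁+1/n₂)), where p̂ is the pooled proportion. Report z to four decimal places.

z = 1.0624

p̂₁ = 221/1289 ≈ 0.171451, p̂₂ = 532/3354 ≈ 0.158617.
Pooled p̂ = (221+532)/(1289+3354) = 753/4643 = 0.162180.
SE = √(0.135877 × 0.00107395) = 0.012080.
z = (0.171451 − 0.158617)/0.012080 = 0.012834/0.012080 = 1.0624.
p-value = P(Z < 1.062) ≈ 0.8560; since p > α = 0.025, fail to reject H₀.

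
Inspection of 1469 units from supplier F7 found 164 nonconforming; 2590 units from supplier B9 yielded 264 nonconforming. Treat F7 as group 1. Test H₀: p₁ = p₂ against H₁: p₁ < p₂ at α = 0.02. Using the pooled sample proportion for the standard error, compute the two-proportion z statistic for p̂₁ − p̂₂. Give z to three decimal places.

p̂₁ = 164/1469 = 0.11164, p̂₂ = 264/2590 = 0.10193.
Pooled p̂ = (164+264)/(1469+2590) = 428/4059 = 0.10544.
SE = √(p̂(1−p̂)(1/n₁+1/n₂)) = √(0.10544·0.89456·0.00106684) = √(0.00010063) = 0.01003.
z = (0.11164 − 0.10193)/0.01003 = 0.00971/0.01003 = 0.968.
p-value = P(Z < 0.968) ≈ 0.8335. With α = 0.02, fail to reject H₀.

z = 0.968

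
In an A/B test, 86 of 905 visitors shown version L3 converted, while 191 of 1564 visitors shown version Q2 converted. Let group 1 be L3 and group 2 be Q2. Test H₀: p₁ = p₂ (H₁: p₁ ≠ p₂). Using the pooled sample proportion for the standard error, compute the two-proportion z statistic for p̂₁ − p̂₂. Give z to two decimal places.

p̂₁ = 86/905 ≈ 0.09503, p̂₂ = 191/1564 ≈ 0.12212.
Pooled p̂ = (86+191)/(905+1564) = 277/2469 = 0.11219.
SE = √(p̂(1−p̂)(1/n₁+1/n₂)) = √(0.11219·0.88781·0.00174436) = √(0.000173746) = 0.01318.
z = (0.09503 − 0.12212)/0.01318 = -0.02709/0.01318 = -2.06.

z = -2.06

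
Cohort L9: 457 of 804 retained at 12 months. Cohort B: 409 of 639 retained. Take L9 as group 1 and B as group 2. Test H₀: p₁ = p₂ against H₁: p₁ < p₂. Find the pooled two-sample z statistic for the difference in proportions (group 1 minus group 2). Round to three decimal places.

z = -2.760

p̂₁ = 457/804 ≈ 0.56841, p̂₂ = 409/639 ≈ 0.64006.
Pooled p̂ = (457+409)/(804+639) = 866/1443 = 0.60014.
SE = √(p̂(1−p̂)(1/n₁+1/n₂)) = √(0.60014·0.39986·0.00280873) = √(0.000674016) = 0.02596.
z = (0.56841 − 0.64006)/0.02596 = -0.07165/0.02596 = -2.760.
p-value = P(Z < -2.760) ≈ 0.0029.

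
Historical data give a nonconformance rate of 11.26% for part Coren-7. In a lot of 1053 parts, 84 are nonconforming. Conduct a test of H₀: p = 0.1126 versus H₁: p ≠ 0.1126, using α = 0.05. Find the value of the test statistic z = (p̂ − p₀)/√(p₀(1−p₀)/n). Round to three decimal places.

p̂ = 84/1053 = 0.079772.
SE = √(p₀(1−p₀)/n) = √(0.099921/1053) = 0.009741.
z = (0.079772 − 0.1126)/0.009741 = -0.032828/0.009741 = -3.370.
Two-sided p-value ≈ 2·Φ(−3.370) = 0.0008, so at α = 0.05 we reject H₀.

z = -3.370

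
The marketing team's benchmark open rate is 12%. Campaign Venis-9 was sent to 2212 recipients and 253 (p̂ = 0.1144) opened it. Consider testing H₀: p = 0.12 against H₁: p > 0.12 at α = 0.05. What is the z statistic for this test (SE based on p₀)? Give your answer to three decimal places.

p̂ = 253/2212 ≈ 0.114376.
SE = √(p₀(1−p₀)/n) = √(0.1056/2212) = 0.006909.
z = (0.114376 − 0.12)/0.006909 = -0.005624/0.006909 = -0.814.
p-value = P(Z > -0.814) ≈ 0.7922. With α = 0.05, fail to reject H₀.

z = -0.814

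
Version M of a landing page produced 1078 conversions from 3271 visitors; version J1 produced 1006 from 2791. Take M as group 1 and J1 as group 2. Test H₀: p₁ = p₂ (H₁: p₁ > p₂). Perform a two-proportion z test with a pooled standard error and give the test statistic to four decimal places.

z = -2.5232

p̂₁ = 1078/3271 = 0.329563, p̂₂ = 1006/2791 = 0.360444.
Pooled p̂ = (1078+1006)/(3271+2791) = 2084/6062 = 0.343781.
SE = √(p̂(1−p̂)(1/n₁+1/n₂)) = √(0.343781·0.656219·0.000664011) = √(0.000149798) = 0.012239.
z = (0.329563 − 0.360444)/0.012239 = -0.030881/0.012239 = -2.5232.
p-value = P(Z > -2.523) ≈ 0.9942.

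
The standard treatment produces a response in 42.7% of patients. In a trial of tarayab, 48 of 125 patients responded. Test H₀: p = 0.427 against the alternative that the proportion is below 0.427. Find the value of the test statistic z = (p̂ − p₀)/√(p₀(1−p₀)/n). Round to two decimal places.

p̂ = 48/125 ≈ 0.3840.
Standard error under H₀: √(0.427×0.573/125) = 0.0442.
z = (0.3840 − 0.427)/0.0442 = -0.0430/0.0442 = -0.97.

z = -0.97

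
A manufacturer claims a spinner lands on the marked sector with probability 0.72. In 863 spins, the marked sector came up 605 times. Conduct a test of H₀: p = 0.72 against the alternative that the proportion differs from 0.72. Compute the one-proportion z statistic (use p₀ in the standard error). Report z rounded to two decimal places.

z = -1.24

p̂ = 605/863 ≈ 0.7010.
Under H₀, SE = √(0.72·0.28/863) = √(0.000233604) = 0.0153.
z = (0.7010 − 0.72)/0.0153 = -0.0190/0.0153 = -1.24.
p-value = 2·P(Z > 1.240) ≈ 0.2149.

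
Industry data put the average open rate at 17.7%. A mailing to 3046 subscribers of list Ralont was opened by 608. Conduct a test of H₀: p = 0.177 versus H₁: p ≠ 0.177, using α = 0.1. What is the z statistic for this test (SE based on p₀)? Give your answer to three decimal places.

z = 3.269

p̂ = 608/3046 ≈ 0.199606.
Standard error under H₀: √(0.177×0.823/3046) = 0.006915.
z = (0.199606 − 0.177)/0.006915 = 0.022606/0.006915 = 3.269.
p-value = 2·P(Z > 3.269) ≈ 0.0011, so at α = 0.1 we reject H₀.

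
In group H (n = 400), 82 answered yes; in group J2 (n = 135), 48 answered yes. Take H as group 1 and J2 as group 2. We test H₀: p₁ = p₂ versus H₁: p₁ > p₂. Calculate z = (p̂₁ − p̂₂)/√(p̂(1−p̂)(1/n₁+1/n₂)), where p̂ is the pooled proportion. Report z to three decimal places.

p̂₁ = 82/400 = 0.20500, p̂₂ = 48/135 = 0.35556.
Pooled p̂ = (82+48)/(400+135) = 130/535 = 0.24299.
SE = √(0.183946 × 0.00990741) = 0.04269.
z = (0.20500 − 0.35556)/0.04269 = -0.15056/0.04269 = -3.527.

z = -3.527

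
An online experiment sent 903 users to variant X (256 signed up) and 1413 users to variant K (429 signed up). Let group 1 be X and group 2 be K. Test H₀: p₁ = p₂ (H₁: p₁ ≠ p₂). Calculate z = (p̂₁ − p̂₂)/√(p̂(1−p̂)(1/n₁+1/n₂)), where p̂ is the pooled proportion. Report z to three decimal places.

z = -1.034

p̂₁ = 256/903 = 0.28350, p̂₂ = 429/1413 = 0.30361.
Pooled p̂ = (256+429)/(903+1413) = 685/2316 = 0.29577.
SE = √(0.20829 × 0.00181513) = 0.01944.
z = (0.28350 − 0.30361)/0.01944 = -0.02011/0.01944 = -1.034.
Two-sided p-value ≈ 2·Φ(−1.034) = 0.3010.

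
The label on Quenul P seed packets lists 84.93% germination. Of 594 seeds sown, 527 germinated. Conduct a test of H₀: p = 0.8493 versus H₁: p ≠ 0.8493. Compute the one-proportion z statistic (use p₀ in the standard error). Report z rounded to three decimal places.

z = 2.582

p̂ = 527/594 = 0.88721.
Under H₀, SE = √(0.8493·0.1507/594) = √(0.000215471) = 0.01468.
z = (0.88721 − 0.8493)/0.01468 = 0.03791/0.01468 = 2.582.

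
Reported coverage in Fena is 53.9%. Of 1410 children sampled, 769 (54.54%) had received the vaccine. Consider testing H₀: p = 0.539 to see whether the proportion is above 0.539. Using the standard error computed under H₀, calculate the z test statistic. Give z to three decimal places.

p̂ = 769/1410 ≈ 0.54539.
Under H₀, SE = √(0.539·0.461/1410) = √(0.000176226) = 0.01328.
z = (0.54539 − 0.539)/0.01328 = 0.00639/0.01328 = 0.481.

z = 0.481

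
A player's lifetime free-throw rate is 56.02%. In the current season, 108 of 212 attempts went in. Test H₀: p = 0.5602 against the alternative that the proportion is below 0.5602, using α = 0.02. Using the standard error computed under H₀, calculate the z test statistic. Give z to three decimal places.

p̂ = 108/212 = 0.50943.
Under H₀, SE = √(0.5602·0.4398/212) = √(0.00116215) = 0.03409.
z = (0.50943 − 0.5602)/0.03409 = -0.05077/0.03409 = -1.489.
p-value = P(Z < -1.489) ≈ 0.0682; since p > α = 0.02, fail to reject H₀.

z = -1.489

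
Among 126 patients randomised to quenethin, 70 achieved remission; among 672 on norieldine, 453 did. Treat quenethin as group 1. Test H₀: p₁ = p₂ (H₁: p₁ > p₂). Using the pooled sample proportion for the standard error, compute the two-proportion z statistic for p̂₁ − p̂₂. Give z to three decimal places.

z = -2.570

p̂₁ = 70/126 = 0.555556, p̂₂ = 453/672 = 0.674107.
Pooled p̂ = (70+453)/(126+672) = 523/798 = 0.655388.
SE = √(p̂(1−p̂)(1/n₁+1/n₂)) = √(0.655388·0.344612·0.0094246) = √(0.00212859) = 0.046137.
z = (0.555556 − 0.674107)/0.046137 = -0.118551/0.046137 = -2.570.
p-value = P(Z > -2.570) ≈ 0.9949.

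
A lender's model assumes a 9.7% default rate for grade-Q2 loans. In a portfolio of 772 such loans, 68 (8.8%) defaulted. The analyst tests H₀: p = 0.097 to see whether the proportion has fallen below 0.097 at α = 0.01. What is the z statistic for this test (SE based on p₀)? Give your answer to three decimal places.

p̂ = 68/772 ≈ 0.088083.
Standard error under H₀: √(0.097×0.903/772) = 0.010652.
z = (0.088083 − 0.097)/0.010652 = -0.008917/0.010652 = -0.837.
p-value = P(Z < -0.837) ≈ 0.2013, so at α = 0.01 we fail to reject H₀.

z = -0.837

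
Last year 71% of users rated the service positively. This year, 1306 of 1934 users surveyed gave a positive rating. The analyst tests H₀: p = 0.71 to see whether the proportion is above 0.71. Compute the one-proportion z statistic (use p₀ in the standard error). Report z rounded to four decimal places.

z = -3.3645

p̂ = 1306/1934 ≈ 0.6752844.
SE = √(p₀(1−p₀)/n) = √(0.2059/1934) = 0.0103181.
z = (0.6752844 − 0.71)/0.0103181 = -0.0347156/0.0103181 = -3.3645.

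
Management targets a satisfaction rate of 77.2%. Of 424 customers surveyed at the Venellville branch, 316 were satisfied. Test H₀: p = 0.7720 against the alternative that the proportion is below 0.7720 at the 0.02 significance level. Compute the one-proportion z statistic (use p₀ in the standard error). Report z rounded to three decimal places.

z = -1.311

p̂ = 316/424 = 0.745283.
Under H₀, SE = √(0.772·0.228/424) = √(0.000415132) = 0.020375.
z = (0.745283 − 0.772)/0.020375 = -0.026717/0.020375 = -1.311.
p-value = P(Z < -1.311) ≈ 0.0949, so at α = 0.02 we fail to reject H₀.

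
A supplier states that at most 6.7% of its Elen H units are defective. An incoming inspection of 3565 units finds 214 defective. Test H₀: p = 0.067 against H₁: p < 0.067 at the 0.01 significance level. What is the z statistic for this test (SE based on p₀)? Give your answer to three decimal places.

p̂ = 214/3565 = 0.060028.
Standard error under H₀: √(0.067×0.933/3565) = 0.004187.
z = (0.060028 − 0.067)/0.004187 = -0.006972/0.004187 = -1.665.
p-value = P(Z < -1.665) ≈ 0.0480, so at α = 0.01 we fail to reject H₀.

z = -1.665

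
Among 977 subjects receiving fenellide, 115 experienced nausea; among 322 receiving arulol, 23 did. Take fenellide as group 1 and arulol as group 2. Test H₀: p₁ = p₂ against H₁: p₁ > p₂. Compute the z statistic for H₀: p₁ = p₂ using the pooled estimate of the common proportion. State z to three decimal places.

z = 2.337

p̂₁ = 115/977 = 0.11771, p̂₂ = 23/322 = 0.07143.
Pooled p̂ = (115+23)/(977+322) = 138/1299 = 0.10624.
SE = √(0.0949496 × 0.00412913) = 0.01980.
z = (0.11771 − 0.07143)/0.01980 = 0.04628/0.01980 = 2.337.
p-value = P(Z > 2.337) ≈ 0.0097.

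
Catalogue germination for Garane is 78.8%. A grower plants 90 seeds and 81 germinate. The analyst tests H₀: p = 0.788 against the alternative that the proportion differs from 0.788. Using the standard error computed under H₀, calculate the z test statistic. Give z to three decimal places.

z = 2.600

p̂ = 81/90 = 0.90000.
SE = √(p₀(1−p₀)/n) = √(0.16706/90) = 0.04308.
z = (0.90000 − 0.788)/0.04308 = 0.11200/0.04308 = 2.600.
Two-sided p-value ≈ 2·Φ(−2.600) = 0.0093.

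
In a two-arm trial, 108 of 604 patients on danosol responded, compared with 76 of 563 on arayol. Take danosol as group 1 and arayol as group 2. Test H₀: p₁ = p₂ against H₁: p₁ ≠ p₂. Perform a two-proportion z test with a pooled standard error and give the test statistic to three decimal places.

z = 2.052

p̂₁ = 108/604 = 0.17881, p̂₂ = 76/563 = 0.13499.
Pooled p̂ = (108+76)/(604+563) = 184/1167 = 0.15767.
SE = √(p̂(1−p̂)(1/n₁+1/n₂)) = √(0.15767·0.84233·0.00343183) = √(0.00045578) = 0.02135.
z = (0.17881 − 0.13499)/0.02135 = 0.04382/0.02135 = 2.052.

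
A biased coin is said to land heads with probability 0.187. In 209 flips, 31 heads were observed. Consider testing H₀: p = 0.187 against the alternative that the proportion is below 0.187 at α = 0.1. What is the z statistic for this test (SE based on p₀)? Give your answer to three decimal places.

z = -1.434

p̂ = 31/209 = 0.14833.
Standard error under H₀: √(0.187×0.813/209) = 0.02697.
z = (0.14833 − 0.187)/0.02697 = -0.03867/0.02697 = -1.434.
p-value = P(Z < -1.434) ≈ 0.0758. With α = 0.1, reject H₀.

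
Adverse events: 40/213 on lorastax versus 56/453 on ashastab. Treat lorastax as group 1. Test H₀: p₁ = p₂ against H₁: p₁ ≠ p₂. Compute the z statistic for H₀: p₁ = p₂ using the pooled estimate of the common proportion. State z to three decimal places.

z = 2.199

p̂₁ = 40/213 = 0.18779, p̂₂ = 56/453 = 0.12362.
Pooled p̂ = (40+56)/(213+453) = 96/666 = 0.14414.
SE = √(0.123367 × 0.00690234) = 0.02918.
z = (0.18779 − 0.12362)/0.02918 = 0.06417/0.02918 = 2.199.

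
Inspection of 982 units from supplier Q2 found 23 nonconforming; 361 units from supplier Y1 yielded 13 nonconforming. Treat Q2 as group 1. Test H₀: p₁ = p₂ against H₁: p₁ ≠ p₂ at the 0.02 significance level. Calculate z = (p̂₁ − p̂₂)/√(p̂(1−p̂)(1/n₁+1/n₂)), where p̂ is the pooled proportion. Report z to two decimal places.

p̂₁ = 23/982 ≈ 0.0234, p̂₂ = 13/361 ≈ 0.0360.
Pooled p̂ = (23+13)/(982+361) = 36/1343 = 0.0268.
SE = √(0.0260871 × 0.00378841) = 0.0099.
z = (0.0234 − 0.0360)/0.0099 = -0.0126/0.0099 = -1.27.
p-value = 2·P(Z > 1.266) ≈ 0.2054. With α = 0.02, fail to reject H₀.

z = -1.27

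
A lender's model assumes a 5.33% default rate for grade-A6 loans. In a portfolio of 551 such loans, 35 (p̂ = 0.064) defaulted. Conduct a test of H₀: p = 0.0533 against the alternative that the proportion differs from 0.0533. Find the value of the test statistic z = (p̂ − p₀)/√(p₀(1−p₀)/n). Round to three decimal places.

z = 1.068

p̂ = 35/551 ≈ 0.06352.
Standard error under H₀: √(0.0533×0.9467/551) = 0.00957.
z = (0.06352 − 0.0533)/0.00957 = 0.01022/0.00957 = 1.068.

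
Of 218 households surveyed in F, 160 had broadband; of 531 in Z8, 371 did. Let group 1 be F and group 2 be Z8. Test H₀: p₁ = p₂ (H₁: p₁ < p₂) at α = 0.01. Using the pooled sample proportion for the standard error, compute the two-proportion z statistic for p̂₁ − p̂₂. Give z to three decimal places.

z = 0.965

p̂₁ = 160/218 = 0.73394, p̂₂ = 371/531 = 0.69868.
Pooled p̂ = (160+371)/(218+531) = 531/749 = 0.70895.
SE = √(0.206342 × 0.0064704) = 0.03654.
z = (0.73394 − 0.69868)/0.03654 = 0.03526/0.03654 = 0.965.
p-value = P(Z < 0.965) ≈ 0.8327; since p > α = 0.01, fail to reject H₀.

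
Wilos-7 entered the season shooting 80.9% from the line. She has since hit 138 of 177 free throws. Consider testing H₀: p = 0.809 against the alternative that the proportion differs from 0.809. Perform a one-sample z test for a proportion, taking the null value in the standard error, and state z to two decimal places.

p̂ = 138/177 = 0.7797.
Under H₀, SE = √(0.809·0.191/177) = √(0.000872989) = 0.0295.
z = (0.7797 − 0.809)/0.0295 = -0.0293/0.0295 = -0.99.
Two-sided p-value ≈ 2·Φ(−0.993) = 0.3207.

z = -0.99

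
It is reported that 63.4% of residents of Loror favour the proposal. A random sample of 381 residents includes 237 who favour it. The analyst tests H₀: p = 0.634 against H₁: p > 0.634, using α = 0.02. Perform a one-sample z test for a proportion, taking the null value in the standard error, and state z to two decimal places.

z = -0.48

p̂ = 237/381 = 0.62205.
SE = √(p₀(1−p₀)/n) = √(0.23204/381) = 0.02468.
z = (0.62205 − 0.634)/0.02468 = -0.01195/0.02468 = -0.48.
p-value = P(Z > -0.484) ≈ 0.6859; since p > α = 0.02, fail to reject H₀.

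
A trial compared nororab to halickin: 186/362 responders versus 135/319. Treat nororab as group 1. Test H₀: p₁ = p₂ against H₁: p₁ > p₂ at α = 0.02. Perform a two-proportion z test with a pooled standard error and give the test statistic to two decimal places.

p̂₁ = 186/362 = 0.51381, p̂₂ = 135/319 = 0.42320.
Pooled p̂ = (186+135)/(362+319) = 321/681 = 0.47137.
SE = √(0.24918 × 0.00589723) = 0.03833.
z = (0.51381 − 0.42320)/0.03833 = 0.09061/0.03833 = 2.36.
p-value = P(Z > 2.364) ≈ 0.0090, so at α = 0.02 we reject H₀.

z = 2.36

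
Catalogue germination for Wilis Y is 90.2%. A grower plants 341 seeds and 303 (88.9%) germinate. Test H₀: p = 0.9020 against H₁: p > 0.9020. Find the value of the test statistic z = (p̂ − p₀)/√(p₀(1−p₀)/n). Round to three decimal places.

p̂ = 303/341 ≈ 0.88856.
SE = √(p₀(1−p₀)/n) = √(0.088396/341) = 0.01610.
z = (0.88856 − 0.902)/0.01610 = -0.01344/0.01610 = -0.835.

z = -0.835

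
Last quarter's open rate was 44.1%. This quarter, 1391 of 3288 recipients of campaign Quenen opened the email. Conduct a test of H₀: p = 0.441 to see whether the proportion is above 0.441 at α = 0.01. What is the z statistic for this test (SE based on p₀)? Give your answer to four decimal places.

p̂ = 1391/3288 = 0.4230535.
Standard error under H₀: √(0.441×0.559/3288) = 0.0086588.
z = (0.4230535 − 0.441)/0.0086588 = -0.0179465/0.0086588 = -2.0726.
p-value = P(Z > -2.073) ≈ 0.9809, so at α = 0.01 we fail to reject H₀.

z = -2.0726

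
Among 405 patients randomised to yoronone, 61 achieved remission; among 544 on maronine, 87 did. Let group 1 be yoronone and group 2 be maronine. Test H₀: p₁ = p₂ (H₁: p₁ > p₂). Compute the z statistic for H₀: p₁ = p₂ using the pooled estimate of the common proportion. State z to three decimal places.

z = -0.391

p̂₁ = 61/405 = 0.15062, p̂₂ = 87/544 = 0.15993.
Pooled p̂ = (61+87)/(405+544) = 148/949 = 0.15595.
SE = √(p̂(1−p̂)(1/n₁+1/n₂)) = √(0.15595·0.84405·0.00430737) = √(0.000566988) = 0.02381.
z = (0.15062 − 0.15993)/0.02381 = -0.00931/0.02381 = -0.391.
p-value = P(Z > -0.391) ≈ 0.6521.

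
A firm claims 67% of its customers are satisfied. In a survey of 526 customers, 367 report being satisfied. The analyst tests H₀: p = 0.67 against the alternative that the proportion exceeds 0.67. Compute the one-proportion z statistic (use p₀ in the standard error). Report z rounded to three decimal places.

p̂ = 367/526 = 0.69772.
SE = √(p₀(1−p₀)/n) = √(0.2211/526) = 0.02050.
z = (0.69772 − 0.67)/0.02050 = 0.02772/0.02050 = 1.352.
p-value = P(Z > 1.352) ≈ 0.0882.

z = 1.352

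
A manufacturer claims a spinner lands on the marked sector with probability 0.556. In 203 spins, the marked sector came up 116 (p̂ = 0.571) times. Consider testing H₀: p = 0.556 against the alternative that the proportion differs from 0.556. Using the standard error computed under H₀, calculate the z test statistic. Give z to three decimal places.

z = 0.442

p̂ = 116/203 ≈ 0.571429.
SE = √(p₀(1−p₀)/n) = √(0.24686/203) = 0.034872.
z = (0.571429 − 0.556)/0.034872 = 0.015429/0.034872 = 0.442.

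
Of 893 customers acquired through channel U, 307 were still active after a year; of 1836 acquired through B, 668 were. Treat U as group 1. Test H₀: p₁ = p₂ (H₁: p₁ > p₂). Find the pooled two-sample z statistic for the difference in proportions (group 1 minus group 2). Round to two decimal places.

z = -1.03

p̂₁ = 307/893 = 0.34378, p̂₂ = 668/1836 = 0.36383.
Pooled p̂ = (307+668)/(893+1836) = 975/2729 = 0.35727.
SE = √(0.229629 × 0.00166448) = 0.01955.
z = (0.34378 − 0.36383)/0.01955 = -0.02005/0.01955 = -1.03.
p-value = P(Z > -1.026) ≈ 0.8474.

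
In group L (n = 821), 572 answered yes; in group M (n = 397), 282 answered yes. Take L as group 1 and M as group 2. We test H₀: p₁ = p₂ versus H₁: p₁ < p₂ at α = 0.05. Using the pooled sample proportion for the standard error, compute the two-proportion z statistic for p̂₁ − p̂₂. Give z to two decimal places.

p̂₁ = 572/821 = 0.6967, p̂₂ = 282/397 = 0.7103.
Pooled p̂ = (572+282)/(821+397) = 854/1218 = 0.7011.
SE = √(p̂(1−p̂)(1/n₁+1/n₂)) = √(0.7011·0.2989·0.00373692) = √(0.00078303) = 0.0280.
z = (0.6967 − 0.7103)/0.0280 = -0.0136/0.0280 = -0.49.
p-value = P(Z < -0.487) ≈ 0.3133; since p > α = 0.05, fail to reject H₀.

z = -0.49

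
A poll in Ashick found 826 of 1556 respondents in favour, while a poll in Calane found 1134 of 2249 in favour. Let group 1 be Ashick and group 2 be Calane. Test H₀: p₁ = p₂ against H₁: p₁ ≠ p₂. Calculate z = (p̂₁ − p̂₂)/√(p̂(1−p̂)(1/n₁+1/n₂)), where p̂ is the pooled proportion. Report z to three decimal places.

p̂₁ = 826/1556 = 0.53085, p̂₂ = 1134/2249 = 0.50422.
Pooled p̂ = (826+1134)/(1556+2249) = 1960/3805 = 0.51511.
SE = √(0.249772 × 0.00108732) = 0.01648.
z = (0.53085 − 0.50422)/0.01648 = 0.02663/0.01648 = 1.616.
p-value = 2·P(Z > 1.616) ≈ 0.1062.

z = 1.616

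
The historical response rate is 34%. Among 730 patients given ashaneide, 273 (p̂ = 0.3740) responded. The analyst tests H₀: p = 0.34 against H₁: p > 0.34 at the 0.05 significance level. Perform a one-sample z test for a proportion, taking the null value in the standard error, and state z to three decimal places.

p̂ = 273/730 ≈ 0.37397.
SE = √(p₀(1−p₀)/n) = √(0.2244/730) = 0.01753.
z = (0.37397 − 0.34)/0.01753 = 0.03397/0.01753 = 1.938.
p-value = P(Z > 1.938) ≈ 0.0263; since p < α = 0.05, reject H₀.

z = 1.938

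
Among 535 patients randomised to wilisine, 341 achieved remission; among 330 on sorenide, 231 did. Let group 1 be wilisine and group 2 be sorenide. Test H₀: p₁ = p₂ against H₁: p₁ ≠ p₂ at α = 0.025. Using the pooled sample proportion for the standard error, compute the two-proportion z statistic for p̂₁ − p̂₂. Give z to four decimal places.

z = -1.8902

p̂₁ = 341/535 ≈ 0.637383, p̂₂ = 231/330 ≈ 0.700000.
Pooled p̂ = (341+231)/(535+330) = 572/865 = 0.661272.
SE = √(0.223991 × 0.00489946) = 0.033128.
z = (0.637383 − 0.700000)/0.033128 = -0.062617/0.033128 = -1.8902.
p-value = 2·P(Z > 1.890) ≈ 0.0587; since p > α = 0.025, fail to reject H₀.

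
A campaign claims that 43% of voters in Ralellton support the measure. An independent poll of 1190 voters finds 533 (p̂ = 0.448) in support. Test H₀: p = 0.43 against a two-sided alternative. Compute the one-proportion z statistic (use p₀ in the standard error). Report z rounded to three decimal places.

z = 1.247

p̂ = 533/1190 ≈ 0.44790.
Standard error under H₀: √(0.43×0.57/1190) = 0.01435.
z = (0.44790 − 0.43)/0.01435 = 0.01790/0.01435 = 1.247.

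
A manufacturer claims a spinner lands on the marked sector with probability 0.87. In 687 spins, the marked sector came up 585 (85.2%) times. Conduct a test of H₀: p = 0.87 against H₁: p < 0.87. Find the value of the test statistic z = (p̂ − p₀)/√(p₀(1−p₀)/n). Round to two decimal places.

p̂ = 585/687 ≈ 0.85153.
SE = √(p₀(1−p₀)/n) = √(0.1131/687) = 0.01283.
z = (0.85153 − 0.87)/0.01283 = -0.01847/0.01283 = -1.44.

z = -1.44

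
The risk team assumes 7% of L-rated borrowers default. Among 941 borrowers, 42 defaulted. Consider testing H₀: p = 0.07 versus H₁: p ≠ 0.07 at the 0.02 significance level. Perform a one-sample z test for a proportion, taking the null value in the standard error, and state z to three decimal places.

z = -3.050

p̂ = 42/941 ≈ 0.044633.
Under H₀, SE = √(0.07·0.93/941) = √(6.91817e-05) = 0.008318.
z = (0.044633 − 0.07)/0.008318 = -0.025367/0.008318 = -3.050.
p-value = 2·P(Z > 3.050) ≈ 0.0023; since p < α = 0.02, reject H₀.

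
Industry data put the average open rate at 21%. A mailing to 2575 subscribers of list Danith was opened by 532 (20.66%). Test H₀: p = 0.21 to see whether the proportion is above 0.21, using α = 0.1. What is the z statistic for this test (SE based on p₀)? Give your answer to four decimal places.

p̂ = 532/2575 ≈ 0.206602.
Under H₀, SE = √(0.21·0.79/2575) = √(6.44272e-05) = 0.008027.
z = (0.206602 − 0.21)/0.008027 = -0.003398/0.008027 = -0.4233.
p-value = P(Z > -0.423) ≈ 0.6640. With α = 0.1, fail to reject H₀.

z = -0.4233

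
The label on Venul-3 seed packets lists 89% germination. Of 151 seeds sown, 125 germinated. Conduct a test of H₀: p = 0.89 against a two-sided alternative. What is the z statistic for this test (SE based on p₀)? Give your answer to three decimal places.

p̂ = 125/151 = 0.827815.
Under H₀, SE = √(0.89·0.11/151) = √(0.000648344) = 0.025463.
z = (0.827815 − 0.89)/0.025463 = -0.062185/0.025463 = -2.442.

z = -2.442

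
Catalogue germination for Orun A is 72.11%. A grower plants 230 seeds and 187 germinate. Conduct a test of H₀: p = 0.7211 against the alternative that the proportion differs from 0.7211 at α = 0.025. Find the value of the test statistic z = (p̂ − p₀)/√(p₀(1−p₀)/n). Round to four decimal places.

z = 3.1093

p̂ = 187/230 ≈ 0.813043.
Standard error under H₀: √(0.7211×0.2789/230) = 0.029570.
z = (0.813043 − 0.7211)/0.029570 = 0.091943/0.029570 = 3.1093.
p-value = 2·P(Z > 3.109) ≈ 0.0019, so at α = 0.025 we reject H₀.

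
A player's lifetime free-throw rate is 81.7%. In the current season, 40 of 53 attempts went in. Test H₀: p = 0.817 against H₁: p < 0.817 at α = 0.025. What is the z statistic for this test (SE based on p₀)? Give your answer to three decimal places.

z = -1.173

p̂ = 40/53 = 0.75472.
SE = √(p₀(1−p₀)/n) = √(0.14951/53) = 0.05311.
z = (0.75472 − 0.817)/0.05311 = -0.06228/0.05311 = -1.173.
p-value = P(Z < -1.173) ≈ 0.1205; since p > α = 0.025, fail to reject H₀.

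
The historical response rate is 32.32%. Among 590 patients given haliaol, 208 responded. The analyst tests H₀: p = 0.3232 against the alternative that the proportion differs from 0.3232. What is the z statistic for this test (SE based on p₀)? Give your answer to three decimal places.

p̂ = 208/590 = 0.35254.
Standard error under H₀: √(0.3232×0.6768/590) = 0.01925.
z = (0.35254 − 0.3232)/0.01925 = 0.02934/0.01925 = 1.524.
p-value = 2·P(Z > 1.524) ≈ 0.1275.

z = 1.524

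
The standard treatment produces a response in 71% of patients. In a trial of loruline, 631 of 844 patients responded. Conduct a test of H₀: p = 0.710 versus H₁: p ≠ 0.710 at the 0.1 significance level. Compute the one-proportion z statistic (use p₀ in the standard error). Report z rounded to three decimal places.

p̂ = 631/844 = 0.74763.
Under H₀, SE = √(0.71·0.29/844) = √(0.000243957) = 0.01562.
z = (0.74763 − 0.71)/0.01562 = 0.03763/0.01562 = 2.409.
p-value = 2·P(Z > 2.409) ≈ 0.0160. With α = 0.1, reject H₀.

z = 2.409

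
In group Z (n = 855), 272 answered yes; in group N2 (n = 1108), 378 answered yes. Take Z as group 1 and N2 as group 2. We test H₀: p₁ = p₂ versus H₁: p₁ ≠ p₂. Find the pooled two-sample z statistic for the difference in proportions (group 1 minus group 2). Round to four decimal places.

p̂₁ = 272/855 ≈ 0.3181287, p̂₂ = 378/1108 ≈ 0.3411552.
Pooled p̂ = (272+378)/(855+1108) = 650/1963 = 0.3311258.
SE = √(p̂(1−p̂)(1/n₁+1/n₂)) = √(0.3311258·0.6688742·0.00207212) = √(0.000458936) = 0.0214228.
z = (0.3181287 − 0.3411552)/0.0214228 = -0.0230265/0.0214228 = -1.0749.
p-value = 2·P(Z > 1.075) ≈ 0.2824.

z = -1.0749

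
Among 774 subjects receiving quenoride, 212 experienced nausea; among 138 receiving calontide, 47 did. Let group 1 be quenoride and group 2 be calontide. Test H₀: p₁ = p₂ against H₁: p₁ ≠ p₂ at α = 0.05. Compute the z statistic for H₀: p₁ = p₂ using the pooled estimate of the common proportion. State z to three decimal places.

p̂₁ = 212/774 = 0.27390, p̂₂ = 47/138 = 0.34058.
Pooled p̂ = (212+47)/(774+138) = 259/912 = 0.28399.
SE = √(p̂(1−p̂)(1/n₁+1/n₂)) = √(0.28399·0.71601·0.00853837) = √(0.00173619) = 0.04167.
z = (0.27390 − 0.34058)/0.04167 = -0.06668/0.04167 = -1.600.
Two-sided p-value ≈ 2·Φ(−1.600) = 0.1095. With α = 0.05, fail to reject H₀.

z = -1.600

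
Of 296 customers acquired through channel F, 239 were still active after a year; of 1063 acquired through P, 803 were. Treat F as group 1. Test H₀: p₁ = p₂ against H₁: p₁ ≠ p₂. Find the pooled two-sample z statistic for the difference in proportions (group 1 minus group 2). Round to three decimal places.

p̂₁ = 239/296 = 0.80743, p̂₂ = 803/1063 = 0.75541.
Pooled p̂ = (239+803)/(296+1063) = 1042/1359 = 0.76674.
SE = √(0.17885 × 0.00431911) = 0.02779.
z = (0.80743 − 0.75541)/0.02779 = 0.05202/0.02779 = 1.872.

z = 1.872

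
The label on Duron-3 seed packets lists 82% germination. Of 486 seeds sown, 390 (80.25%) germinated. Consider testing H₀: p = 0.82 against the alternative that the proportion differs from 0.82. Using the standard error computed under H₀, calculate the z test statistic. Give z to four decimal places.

p̂ = 390/486 ≈ 0.802469.
Standard error under H₀: √(0.82×0.18/486) = 0.017427.
z = (0.802469 − 0.82)/0.017427 = -0.017531/0.017427 = -1.0060.

z = -1.0060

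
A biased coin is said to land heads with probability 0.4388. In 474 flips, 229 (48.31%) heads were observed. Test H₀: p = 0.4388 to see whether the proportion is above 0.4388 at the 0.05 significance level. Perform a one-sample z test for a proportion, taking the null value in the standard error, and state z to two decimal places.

z = 1.94

p̂ = 229/474 ≈ 0.4831.
Standard error under H₀: √(0.4388×0.5612/474) = 0.0228.
z = (0.4831 − 0.4388)/0.0228 = 0.0443/0.0228 = 1.94.
p-value = P(Z > 1.945) ≈ 0.0259. With α = 0.05, reject H₀.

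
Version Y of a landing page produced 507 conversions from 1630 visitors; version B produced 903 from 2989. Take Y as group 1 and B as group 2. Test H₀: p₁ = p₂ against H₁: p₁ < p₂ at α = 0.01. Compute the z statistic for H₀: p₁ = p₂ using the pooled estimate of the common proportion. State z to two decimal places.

z = 0.63

p̂₁ = 507/1630 ≈ 0.3110, p̂₂ = 903/2989 ≈ 0.3021.
Pooled p̂ = (507+903)/(1630+2989) = 1410/4619 = 0.3053.
SE = √(p̂(1−p̂)(1/n₁+1/n₂)) = √(0.3053·0.6947·0.000948057) = √(0.000201061) = 0.0142.
z = (0.3110 − 0.3021)/0.0142 = 0.0089/0.0142 = 0.63.
p-value = P(Z < 0.630) ≈ 0.7357, so at α = 0.01 we fail to reject H₀.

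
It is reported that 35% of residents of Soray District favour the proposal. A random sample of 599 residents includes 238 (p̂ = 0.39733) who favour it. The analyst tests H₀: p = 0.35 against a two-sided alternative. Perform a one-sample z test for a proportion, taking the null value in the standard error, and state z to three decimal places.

z = 2.429

p̂ = 238/599 = 0.397329.
Standard error under H₀: √(0.35×0.65/599) = 0.019488.
z = (0.397329 − 0.35)/0.019488 = 0.047329/0.019488 = 2.429.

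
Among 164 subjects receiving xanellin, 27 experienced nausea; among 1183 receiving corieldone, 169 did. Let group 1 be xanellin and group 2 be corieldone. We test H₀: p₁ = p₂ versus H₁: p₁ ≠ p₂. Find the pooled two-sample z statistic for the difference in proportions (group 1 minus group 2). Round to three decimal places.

z = 0.741

p̂₁ = 27/164 ≈ 0.16463, p̂₂ = 169/1183 ≈ 0.14286.
Pooled p̂ = (27+169)/(164+1183) = 196/1347 = 0.14551.
SE = √(p̂(1−p̂)(1/n₁+1/n₂)) = √(0.14551·0.85449·0.00694287) = √(0.000863247) = 0.02938.
z = (0.16463 − 0.14286)/0.02938 = 0.02177/0.02938 = 0.741.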